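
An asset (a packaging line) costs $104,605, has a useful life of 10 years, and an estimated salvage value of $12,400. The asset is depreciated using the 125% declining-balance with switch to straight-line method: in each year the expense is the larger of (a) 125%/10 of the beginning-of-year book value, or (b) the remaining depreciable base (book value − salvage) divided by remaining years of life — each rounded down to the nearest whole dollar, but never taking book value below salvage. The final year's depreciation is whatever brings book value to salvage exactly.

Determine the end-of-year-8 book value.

$28,707

Depreciable base = $104,605 − $12,400 = $92,205.
Year 1: DB = ⌊$104,605 × 125%/10⌋ = $13,075; SL = ⌊$92,205/10⌋ = $9,220 → take DB $13,075. Book value $91,530.
Year 2: DB = ⌊$91,530 × 125%/10⌋ = $11,441; SL = ⌊$79,130/9⌋ = $8,792 → take DB $11,441. Book value $80,089.
Year 3: DB = ⌊$80,089 × 125%/10⌋ = $10,011; SL = ⌊$67,689/8⌋ = $8,461 → take DB $10,011. Book value $70,078.
Year 4: DB = ⌊$70,078 × 125%/10⌋ = $8,759; SL = ⌊$57,678/7⌋ = $8,239 → take DB $8,759. Book value $61,319.
Year 5: DB = ⌊$61,319 × 125%/10⌋ = $7,664; SL = ⌊$48,919/6⌋ = $8,153 → take SL $8,153. Book value $53,166.
Year 6: DB = ⌊$53,166 × 125%/10⌋ = $6,645; SL = ⌊$40,766/5⌋ = $8,153 → take SL $8,153. Book value $45,013.
Year 7: DB = ⌊$45,013 × 125%/10⌋ = $5,626; SL = ⌊$32,613/4⌋ = $8,153 → take SL $8,153. Book value $36,860.
Year 8: DB = ⌊$36,860 × 125%/10⌋ = $4,607; SL = ⌊$24,460/3⌋ = $8,153 → take SL $8,153. Book value $28,707.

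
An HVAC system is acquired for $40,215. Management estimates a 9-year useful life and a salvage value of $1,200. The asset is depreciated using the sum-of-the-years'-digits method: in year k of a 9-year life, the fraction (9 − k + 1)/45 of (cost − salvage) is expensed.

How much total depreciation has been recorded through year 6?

Depreciable base = $40,215 − $1,200 = $39,015.
Sum of the years' digits = 9+8+7+6+5+4+3+2+1 = 45.
Year 1: $39,015 × 9/45 = $7,803. Book value $32,412.
Year 2: $39,015 × 8/45 = $6,936. Book value $25,476.
Year 3: $39,015 × 7/45 = $6,069. Book value $19,407.
Year 4: $39,015 × 6/45 = $5,202. Book value $14,205.
Year 5: $39,015 × 5/45 = $4,335. Book value $9,870.
Year 6: $39,015 × 4/45 = $3,468. Book value $6,402.
Accumulated through year 6 = $40,215 − $6,402 = $33,813.

$33,813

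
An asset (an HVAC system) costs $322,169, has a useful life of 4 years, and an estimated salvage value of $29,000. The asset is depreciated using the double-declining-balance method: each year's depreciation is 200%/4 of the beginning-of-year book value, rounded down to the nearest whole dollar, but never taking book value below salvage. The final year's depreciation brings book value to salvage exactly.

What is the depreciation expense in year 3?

Depreciable base = $322,169 − $29,000 = $293,169.
Year 1: ⌊$322,169 × 200%/4⌋ = $161,084. Book value $161,085.
Year 2: ⌊$161,085 × 200%/4⌋ = $80,542. Book value $80,543.
Year 3: ⌊$80,543 × 200%/4⌋ = $40,271. Book value $40,272.

$40,271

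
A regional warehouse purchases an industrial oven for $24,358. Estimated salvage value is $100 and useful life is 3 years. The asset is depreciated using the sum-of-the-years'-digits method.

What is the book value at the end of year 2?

$4,143

Depreciable base = $24,358 − $100 = $24,258.
Sum of the years' digits = 3+2+1 = 6.
Year 1: $24,258 × 3/6 = $12,129. Book value $12,229.
Year 2: $24,258 × 2/6 = $8,086. Book value $4,143.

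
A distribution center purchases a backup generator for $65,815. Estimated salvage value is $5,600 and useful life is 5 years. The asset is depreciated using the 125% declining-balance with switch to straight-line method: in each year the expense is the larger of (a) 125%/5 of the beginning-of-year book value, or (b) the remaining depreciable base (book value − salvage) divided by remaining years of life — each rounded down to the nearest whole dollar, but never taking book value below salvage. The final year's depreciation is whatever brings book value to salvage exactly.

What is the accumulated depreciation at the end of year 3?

Depreciable base = $65,815 − $5,600 = $60,215.
Year 1: DB = ⌊$65,815 × 125%/5⌋ = $16,453; SL = ⌊$60,215/5⌋ = $12,043 → take DB $16,453. Book value $49,362.
Year 2: DB = ⌊$49,362 × 125%/5⌋ = $12,340; SL = ⌊$43,762/4⌋ = $10,940 → take DB $12,340. Book value $37,022.
Year 3: DB = ⌊$37,022 × 125%/5⌋ = $9,255; SL = ⌊$31,422/3⌋ = $10,474 → take SL $10,474. Book value $26,548.
Accumulated through year 3 = $65,815 − $26,548 = $39,267.

$39,267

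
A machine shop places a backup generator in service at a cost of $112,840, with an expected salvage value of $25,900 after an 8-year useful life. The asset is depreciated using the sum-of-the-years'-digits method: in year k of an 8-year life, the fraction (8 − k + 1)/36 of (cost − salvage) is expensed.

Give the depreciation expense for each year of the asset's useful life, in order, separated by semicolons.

$19,320; $16,905; $14,490; $12,075; $9,660; $7,245; $4,830; $2,415

Depreciable base = $112,840 − $25,900 = $86,940.
Sum of the years' digits = 8+7+6+5+4+3+2+1 = 36.
Year 1: $86,940 × 8/36 = $19,320. Book value $93,520.
Year 2: $86,940 × 7/36 = $16,905. Book value $76,615.
Year 3: $86,940 × 6/36 = $14,490. Book value $62,125.
Year 4: $86,940 × 5/36 = $12,075. Book value $50,050.
Year 5: $86,940 × 4/36 = $9,660. Book value $40,390.
Year 6: $86,940 × 3/36 = $7,245. Book value $33,145.
Year 7: $86,940 × 2/36 = $4,830. Book value $28,315.
Year 8: $86,940 × 1/36 = $2,415. Book value $25,900.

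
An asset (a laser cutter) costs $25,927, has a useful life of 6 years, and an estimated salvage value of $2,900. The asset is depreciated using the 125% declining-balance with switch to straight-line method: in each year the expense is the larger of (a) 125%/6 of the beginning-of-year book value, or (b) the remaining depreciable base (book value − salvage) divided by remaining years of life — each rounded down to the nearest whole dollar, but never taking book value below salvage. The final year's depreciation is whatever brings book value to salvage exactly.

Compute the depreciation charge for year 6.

Depreciable base = $25,927 − $2,900 = $23,027.
Year 1: DB = ⌊$25,927 × 125%/6⌋ = $5,401; SL = ⌊$23,027/6⌋ = $3,837 → take DB $5,401. Book value $20,526.
Year 2: DB = ⌊$20,526 × 125%/6⌋ = $4,276; SL = ⌊$17,626/5⌋ = $3,525 → take DB $4,276. Book value $16,250.
Year 3: DB = ⌊$16,250 × 125%/6⌋ = $3,385; SL = ⌊$13,350/4⌋ = $3,337 → take DB $3,385. Book value $12,865.
Year 4: DB = ⌊$12,865 × 125%/6⌋ = $2,680; SL = ⌊$9,965/3⌋ = $3,321 → take SL $3,321. Book value $9,544.
Year 5: DB = ⌊$9,544 × 125%/6⌋ = $1,988; SL = ⌊$6,644/2⌋ = $3,322 → take SL $3,322. Book value $6,222.
Year 6 (final): $6,222 − $2,900 = $3,322. Book value $2,900.

$3,322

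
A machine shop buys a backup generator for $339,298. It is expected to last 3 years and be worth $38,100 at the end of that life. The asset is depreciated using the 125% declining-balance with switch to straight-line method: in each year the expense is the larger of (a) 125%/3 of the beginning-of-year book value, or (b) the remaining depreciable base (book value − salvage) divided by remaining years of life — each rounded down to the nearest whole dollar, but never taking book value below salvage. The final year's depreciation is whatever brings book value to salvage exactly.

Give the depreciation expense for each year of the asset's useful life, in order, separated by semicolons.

Depreciable base = $339,298 − $38,100 = $301,198.
Year 1: DB = ⌊$339,298 × 125%/3⌋ = $141,374; SL = ⌊$301,198/3⌋ = $100,399 → take DB $141,374. Book value $197,924.
Year 2: DB = ⌊$197,924 × 125%/3⌋ = $82,468; SL = ⌊$159,824/2⌋ = $79,912 → take DB $82,468. Book value $115,456.
Year 3 (final): $115,456 − $38,100 = $77,356. Book value $38,100.

$141,374; $82,468; $77,356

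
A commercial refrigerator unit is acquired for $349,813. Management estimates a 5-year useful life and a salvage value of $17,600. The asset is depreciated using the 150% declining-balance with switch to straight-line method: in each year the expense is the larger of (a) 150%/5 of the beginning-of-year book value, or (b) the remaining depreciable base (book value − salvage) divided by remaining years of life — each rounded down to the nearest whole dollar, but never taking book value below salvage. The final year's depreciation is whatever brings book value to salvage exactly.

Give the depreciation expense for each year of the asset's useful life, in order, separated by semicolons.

$104,943; $73,461; $51,422; $51,193; $51,194

Depreciable base = $349,813 − $17,600 = $332,213.
Year 1: DB = ⌊$349,813 × 150%/5⌋ = $104,943; SL = ⌊$332,213/5⌋ = $66,442 → take DB $104,943. Book value $244,870.
Year 2: DB = ⌊$244,870 × 150%/5⌋ = $73,461; SL = ⌊$227,270/4⌋ = $56,817 → take DB $73,461. Book value $171,409.
Year 3: DB = ⌊$171,409 × 150%/5⌋ = $51,422; SL = ⌊$153,809/3⌋ = $51,269 → take DB $51,422. Book value $119,987.
Year 4: DB = ⌊$119,987 × 150%/5⌋ = $35,996; SL = ⌊$102,387/2⌋ = $51,193 → take SL $51,193. Book value $68,794.
Year 5 (final): $68,794 − $17,600 = $51,194. Book value $17,600.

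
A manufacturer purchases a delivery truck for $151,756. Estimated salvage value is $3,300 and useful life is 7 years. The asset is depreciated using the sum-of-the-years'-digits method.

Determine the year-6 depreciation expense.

Depreciable base = $151,756 − $3,300 = $148,456.
Sum of the years' digits = 7+6+5+4+3+2+1 = 28.
Year 1: $148,456 × 7/28 = $37,114. Book value $114,642.
Year 2: $148,456 × 6/28 = $31,812. Book value $82,830.
Year 3: $148,456 × 5/28 = $26,510. Book value $56,320.
Year 4: $148,456 × 4/28 = $21,208. Book value $35,112.
Year 5: $148,456 × 3/28 = $15,906. Book value $19,206.
Year 6: $148,456 × 2/28 = $10,604. Book value $8,602.

$10,604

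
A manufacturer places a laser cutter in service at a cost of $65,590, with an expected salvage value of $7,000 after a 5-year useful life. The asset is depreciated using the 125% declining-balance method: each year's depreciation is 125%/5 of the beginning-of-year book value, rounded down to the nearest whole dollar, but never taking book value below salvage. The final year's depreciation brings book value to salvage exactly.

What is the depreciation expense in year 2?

Depreciable base = $65,590 − $7,000 = $58,590.
Year 1: ⌊$65,590 × 125%/5⌋ = $16,397. Book value $49,193.
Year 2: ⌊$49,193 × 125%/5⌋ = $12,298. Book value $36,895.

$12,298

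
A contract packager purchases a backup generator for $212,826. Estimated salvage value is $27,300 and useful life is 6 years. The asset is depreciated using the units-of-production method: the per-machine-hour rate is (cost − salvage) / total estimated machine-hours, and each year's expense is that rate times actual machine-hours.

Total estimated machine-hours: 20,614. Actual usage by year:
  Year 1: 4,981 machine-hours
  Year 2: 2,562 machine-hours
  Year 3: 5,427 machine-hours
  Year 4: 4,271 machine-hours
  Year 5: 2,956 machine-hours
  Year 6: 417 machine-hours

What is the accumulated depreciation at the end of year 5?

$181,773

Depreciable base = $212,826 − $27,300 = $185,526.
Rate = $185,526 / 20,614 machine-hours = $9 per machine-hour.
Year 1: 4,981 × $9 = $44,829. Book value $167,997.
Year 2: 2,562 × $9 = $23,058. Book value $144,939.
Year 3: 5,427 × $9 = $48,843. Book value $96,096.
Year 4: 4,271 × $9 = $38,439. Book value $57,657.
Year 5: 2,956 × $9 = $26,604. Book value $31,053.
Accumulated through year 5 = $212,826 − $31,053 = $181,773.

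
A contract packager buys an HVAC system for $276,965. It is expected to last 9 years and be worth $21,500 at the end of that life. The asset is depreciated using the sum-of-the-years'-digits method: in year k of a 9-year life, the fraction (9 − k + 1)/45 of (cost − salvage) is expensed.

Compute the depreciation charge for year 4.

Depreciable base = $276,965 − $21,500 = $255,465.
Sum of the years' digits = 9+8+7+6+5+4+3+2+1 = 45.
Year 1: $255,465 × 9/45 = $51,093. Book value $225,872.
Year 2: $255,465 × 8/45 = $45,416. Book value $180,456.
Year 3: $255,465 × 7/45 = $39,739. Book value $140,717.
Year 4: $255,465 × 6/45 = $34,062. Book value $106,655.

$34,062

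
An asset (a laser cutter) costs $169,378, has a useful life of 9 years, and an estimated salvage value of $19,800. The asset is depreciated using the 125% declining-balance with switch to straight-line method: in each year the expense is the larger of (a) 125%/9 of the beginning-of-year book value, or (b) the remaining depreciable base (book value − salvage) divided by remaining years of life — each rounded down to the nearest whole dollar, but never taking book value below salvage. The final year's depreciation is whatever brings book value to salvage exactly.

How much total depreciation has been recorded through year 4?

$76,246

Depreciable base = $169,378 − $19,800 = $149,578.
Year 1: DB = ⌊$169,378 × 125%/9⌋ = $23,524; SL = ⌊$149,578/9⌋ = $16,619 → take DB $23,524. Book value $145,854.
Year 2: DB = ⌊$145,854 × 125%/9⌋ = $20,257; SL = ⌊$126,054/8⌋ = $15,756 → take DB $20,257. Book value $125,597.
Year 3: DB = ⌊$125,597 × 125%/9⌋ = $17,444; SL = ⌊$105,797/7⌋ = $15,113 → take DB $17,444. Book value $108,153.
Year 4: DB = ⌊$108,153 × 125%/9⌋ = $15,021; SL = ⌊$88,353/6⌋ = $14,725 → take DB $15,021. Book value $93,132.
Accumulated through year 4 = $169,378 − $93,132 = $76,246.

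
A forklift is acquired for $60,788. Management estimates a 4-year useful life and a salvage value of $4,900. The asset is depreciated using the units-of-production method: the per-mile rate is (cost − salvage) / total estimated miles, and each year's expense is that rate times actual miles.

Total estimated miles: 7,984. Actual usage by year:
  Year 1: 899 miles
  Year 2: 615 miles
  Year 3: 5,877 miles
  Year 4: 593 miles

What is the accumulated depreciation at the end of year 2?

$10,598

Depreciable base = $60,788 − $4,900 = $55,888.
Rate = $55,888 / 7,984 miles = $7 per mile.
Year 1: 899 × $7 = $6,293. Book value $54,495.
Year 2: 615 × $7 = $4,305. Book value $50,190.
Accumulated through year 2 = $60,788 − $50,190 = $10,598.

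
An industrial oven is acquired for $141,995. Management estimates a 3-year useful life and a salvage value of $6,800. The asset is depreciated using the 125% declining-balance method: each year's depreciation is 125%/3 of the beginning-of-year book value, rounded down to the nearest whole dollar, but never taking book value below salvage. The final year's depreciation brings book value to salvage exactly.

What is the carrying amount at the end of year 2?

$48,319

Depreciable base = $141,995 − $6,800 = $135,195.
Year 1: ⌊$141,995 × 125%/3⌋ = $59,164. Book value $82,831.
Year 2: ⌊$82,831 × 125%/3⌋ = $34,512. Book value $48,319.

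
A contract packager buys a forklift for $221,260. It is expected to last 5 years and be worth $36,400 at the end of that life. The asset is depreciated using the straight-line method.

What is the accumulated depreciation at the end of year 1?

Depreciable base = $221,260 − $36,400 = $184,860.
Annual expense = $184,860 / 5 = $36,972.
End of year 1: book value $184,288.
Accumulated through year 1 = $221,260 − $184,288 = $36,972.

$36,972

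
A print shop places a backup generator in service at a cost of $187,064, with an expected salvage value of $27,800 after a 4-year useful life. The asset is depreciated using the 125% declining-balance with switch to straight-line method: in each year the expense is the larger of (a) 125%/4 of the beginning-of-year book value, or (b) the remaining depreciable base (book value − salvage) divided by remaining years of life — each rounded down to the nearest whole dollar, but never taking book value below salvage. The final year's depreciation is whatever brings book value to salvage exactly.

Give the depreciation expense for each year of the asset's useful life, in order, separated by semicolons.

Depreciable base = $187,064 − $27,800 = $159,264.
Year 1: DB = ⌊$187,064 × 125%/4⌋ = $58,457; SL = ⌊$159,264/4⌋ = $39,816 → take DB $58,457. Book value $128,607.
Year 2: DB = ⌊$128,607 × 125%/4⌋ = $40,189; SL = ⌊$100,807/3⌋ = $33,602 → take DB $40,189. Book value $88,418.
Year 3: DB = ⌊$88,418 × 125%/4⌋ = $27,630; SL = ⌊$60,618/2⌋ = $30,309 → take SL $30,309. Book value $58,109.
Year 4 (final): $58,109 − $27,800 = $30,309. Book value $27,800.

$58,457; $40,189; $30,309; $30,309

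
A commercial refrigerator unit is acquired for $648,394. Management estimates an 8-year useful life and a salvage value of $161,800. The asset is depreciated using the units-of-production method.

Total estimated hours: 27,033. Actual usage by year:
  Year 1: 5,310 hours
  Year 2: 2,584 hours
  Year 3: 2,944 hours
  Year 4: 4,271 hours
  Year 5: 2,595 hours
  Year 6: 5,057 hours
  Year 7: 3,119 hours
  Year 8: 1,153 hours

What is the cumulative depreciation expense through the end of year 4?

Depreciable base = $648,394 − $161,800 = $486,594.
Rate = $486,594 / 27,033 hours = $18 per hour.
Year 1: 5,310 × $18 = $95,580. Book value $552,814.
Year 2: 2,584 × $18 = $46,512. Book value $506,302.
Year 3: 2,944 × $18 = $52,992. Book value $453,310.
Year 4: 4,271 × $18 = $76,878. Book value $376,432.
Accumulated through year 4 = $648,394 − $376,432 = $271,962.

$271,962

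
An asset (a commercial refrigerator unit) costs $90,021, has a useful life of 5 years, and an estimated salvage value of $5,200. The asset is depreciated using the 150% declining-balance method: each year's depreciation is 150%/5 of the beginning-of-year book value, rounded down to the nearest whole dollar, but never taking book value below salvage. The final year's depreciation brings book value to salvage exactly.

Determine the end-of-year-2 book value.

$44,111

Depreciable base = $90,021 − $5,200 = $84,821.
Year 1: ⌊$90,021 × 150%/5⌋ = $27,006. Book value $63,015.
Year 2: ⌊$63,015 × 150%/5⌋ = $18,904. Book value $44,111.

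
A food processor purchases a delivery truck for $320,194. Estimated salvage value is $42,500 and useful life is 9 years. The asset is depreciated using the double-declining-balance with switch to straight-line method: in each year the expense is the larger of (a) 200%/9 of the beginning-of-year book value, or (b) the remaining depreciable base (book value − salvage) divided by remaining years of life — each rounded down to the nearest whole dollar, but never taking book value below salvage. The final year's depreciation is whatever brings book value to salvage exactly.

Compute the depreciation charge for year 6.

Depreciable base = $320,194 − $42,500 = $277,694.
Year 1: DB = ⌊$320,194 × 200%/9⌋ = $71,154; SL = ⌊$277,694/9⌋ = $30,854 → take DB $71,154. Book value $249,040.
Year 2: DB = ⌊$249,040 × 200%/9⌋ = $55,342; SL = ⌊$206,540/8⌋ = $25,817 → take DB $55,342. Book value $193,698.
Year 3: DB = ⌊$193,698 × 200%/9⌋ = $43,044; SL = ⌊$151,198/7⌋ = $21,599 → take DB $43,044. Book value $150,654.
Year 4: DB = ⌊$150,654 × 200%/9⌋ = $33,478; SL = ⌊$108,154/6⌋ = $18,025 → take DB $33,478. Book value $117,176.
Year 5: DB = ⌊$117,176 × 200%/9⌋ = $26,039; SL = ⌊$74,676/5⌋ = $14,935 → take DB $26,039. Book value $91,137.
Year 6: DB = ⌊$91,137 × 200%/9⌋ = $20,252; SL = ⌊$48,637/4⌋ = $12,159 → take DB $20,252. Book value $70,885.

$20,252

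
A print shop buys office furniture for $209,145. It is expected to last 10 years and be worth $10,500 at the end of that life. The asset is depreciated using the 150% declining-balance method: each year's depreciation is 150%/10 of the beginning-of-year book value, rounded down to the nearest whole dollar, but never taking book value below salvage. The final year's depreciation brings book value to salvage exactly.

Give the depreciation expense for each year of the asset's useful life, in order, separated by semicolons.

$31,371; $26,666; $22,666; $19,266; $16,376; $13,920; $11,832; $10,057; $8,548; $37,943

Depreciable base = $209,145 − $10,500 = $198,645.
Year 1: ⌊$209,145 × 150%/10⌋ = $31,371. Book value $177,774.
Year 2: ⌊$177,774 × 150%/10⌋ = $26,666. Book value $151,108.
Year 3: ⌊$151,108 × 150%/10⌋ = $22,666. Book value $128,442.
Year 4: ⌊$128,442 × 150%/10⌋ = $19,266. Book value $109,176.
Year 5: ⌊$109,176 × 150%/10⌋ = $16,376. Book value $92,800.
Year 6: ⌊$92,800 × 150%/10⌋ = $13,920. Book value $78,880.
Year 7: ⌊$78,880 × 150%/10⌋ = $11,832. Book value $67,048.
Year 8: ⌊$67,048 × 150%/10⌋ = $10,057. Book value $56,991.
Year 9: ⌊$56,991 × 150%/10⌋ = $8,548. Book value $48,443.
Year 10 (final): $48,443 − $10,500 = $37,943. Book value $10,500.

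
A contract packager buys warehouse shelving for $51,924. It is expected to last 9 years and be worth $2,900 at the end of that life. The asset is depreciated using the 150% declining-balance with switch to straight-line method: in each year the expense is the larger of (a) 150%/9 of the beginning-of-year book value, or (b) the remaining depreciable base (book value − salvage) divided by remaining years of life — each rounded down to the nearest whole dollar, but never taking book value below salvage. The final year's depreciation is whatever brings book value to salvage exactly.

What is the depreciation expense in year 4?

Depreciable base = $51,924 − $2,900 = $49,024.
Year 1: DB = ⌊$51,924 × 150%/9⌋ = $8,654; SL = ⌊$49,024/9⌋ = $5,447 → take DB $8,654. Book value $43,270.
Year 2: DB = ⌊$43,270 × 150%/9⌋ = $7,211; SL = ⌊$40,370/8⌋ = $5,046 → take DB $7,211. Book value $36,059.
Year 3: DB = ⌊$36,059 × 150%/9⌋ = $6,009; SL = ⌊$33,159/7⌋ = $4,737 → take DB $6,009. Book value $30,050.
Year 4: DB = ⌊$30,050 × 150%/9⌋ = $5,008; SL = ⌊$27,150/6⌋ = $4,525 → take DB $5,008. Book value $25,042.

$5,008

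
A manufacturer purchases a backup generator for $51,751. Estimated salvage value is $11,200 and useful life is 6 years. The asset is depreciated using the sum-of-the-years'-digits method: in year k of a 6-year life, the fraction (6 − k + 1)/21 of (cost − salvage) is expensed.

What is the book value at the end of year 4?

$16,993

Depreciable base = $51,751 − $11,200 = $40,551.
Sum of the years' digits = 6+5+4+3+2+1 = 21.
Year 1: $40,551 × 6/21 = $11,586. Book value $40,165.
Year 2: $40,551 × 5/21 = $9,655. Book value $30,510.
Year 3: $40,551 × 4/21 = $7,724. Book value $22,786.
Year 4: $40,551 × 3/21 = $5,793. Book value $16,993.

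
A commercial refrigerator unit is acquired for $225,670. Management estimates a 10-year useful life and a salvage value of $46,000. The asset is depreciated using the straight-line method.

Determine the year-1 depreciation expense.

Depreciable base = $225,670 − $46,000 = $179,670.
Annual expense = $179,670 / 10 = $17,967.

$17,967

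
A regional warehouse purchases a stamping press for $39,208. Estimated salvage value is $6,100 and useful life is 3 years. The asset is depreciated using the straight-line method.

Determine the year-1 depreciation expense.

$11,036

Depreciable base = $39,208 − $6,100 = $33,108.
Annual expense = $33,108 / 3 = $11,036.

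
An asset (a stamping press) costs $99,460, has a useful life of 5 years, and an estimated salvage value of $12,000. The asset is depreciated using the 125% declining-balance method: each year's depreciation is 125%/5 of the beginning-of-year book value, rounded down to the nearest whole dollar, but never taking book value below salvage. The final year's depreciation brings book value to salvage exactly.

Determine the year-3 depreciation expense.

Depreciable base = $99,460 − $12,000 = $87,460.
Year 1: ⌊$99,460 × 125%/5⌋ = $24,865. Book value $74,595.
Year 2: ⌊$74,595 × 125%/5⌋ = $18,648. Book value $55,947.
Year 3: ⌊$55,947 × 125%/5⌋ = $13,986. Book value $41,961.

$13,986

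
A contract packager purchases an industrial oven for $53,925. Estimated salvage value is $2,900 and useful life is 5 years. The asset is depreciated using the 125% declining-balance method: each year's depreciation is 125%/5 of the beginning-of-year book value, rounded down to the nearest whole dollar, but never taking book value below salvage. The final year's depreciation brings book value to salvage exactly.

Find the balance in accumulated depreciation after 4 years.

Depreciable base = $53,925 − $2,900 = $51,025.
Year 1: ⌊$53,925 × 125%/5⌋ = $13,481. Book value $40,444.
Year 2: ⌊$40,444 × 125%/5⌋ = $10,111. Book value $30,333.
Year 3: ⌊$30,333 × 125%/5⌋ = $7,583. Book value $22,750.
Year 4: ⌊$22,750 × 125%/5⌋ = $5,687. Book value $17,063.
Accumulated through year 4 = $53,925 − $17,063 = $36,862.

$36,862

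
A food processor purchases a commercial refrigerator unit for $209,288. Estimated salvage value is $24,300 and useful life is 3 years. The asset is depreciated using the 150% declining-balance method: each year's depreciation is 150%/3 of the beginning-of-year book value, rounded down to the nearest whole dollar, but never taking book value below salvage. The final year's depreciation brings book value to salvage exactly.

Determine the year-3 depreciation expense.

Depreciable base = $209,288 − $24,300 = $184,988.
Year 1: ⌊$209,288 × 150%/3⌋ = $104,644. Book value $104,644.
Year 2: ⌊$104,644 × 150%/3⌋ = $52,322. Book value $52,322.
Year 3 (final): $52,322 − $24,300 = $28,022. Book value $24,300.

$28,022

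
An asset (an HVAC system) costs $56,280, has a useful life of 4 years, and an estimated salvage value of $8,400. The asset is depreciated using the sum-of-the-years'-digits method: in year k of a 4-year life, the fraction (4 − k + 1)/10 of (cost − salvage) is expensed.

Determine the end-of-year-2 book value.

Depreciable base = $56,280 − $8,400 = $47,880.
Sum of the years' digits = 4+3+2+1 = 10.
Year 1: $47,880 × 4/10 = $19,152. Book value $37,128.
Year 2: $47,880 × 3/10 = $14,364. Book value $22,764.

$22,764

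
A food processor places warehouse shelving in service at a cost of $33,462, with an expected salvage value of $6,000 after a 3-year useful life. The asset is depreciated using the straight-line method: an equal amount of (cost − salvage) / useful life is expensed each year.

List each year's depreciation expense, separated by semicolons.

$9,154; $9,154; $9,154

Depreciable base = $33,462 − $6,000 = $27,462.
Annual expense = $27,462 / 3 = $9,154.
End of year 1: book value $24,308.
End of year 2: book value $15,154.
End of year 3: book value $6,000.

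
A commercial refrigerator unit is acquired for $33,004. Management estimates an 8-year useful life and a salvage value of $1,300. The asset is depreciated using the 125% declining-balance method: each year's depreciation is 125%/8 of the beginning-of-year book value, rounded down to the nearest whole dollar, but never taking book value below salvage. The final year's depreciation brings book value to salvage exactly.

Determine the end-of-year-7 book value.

Depreciable base = $33,004 − $1,300 = $31,704.
Year 1: ⌊$33,004 × 125%/8⌋ = $5,156. Book value $27,848.
Year 2: ⌊$27,848 × 125%/8⌋ = $4,351. Book value $23,497.
Year 3: ⌊$23,497 × 125%/8⌋ = $3,671. Book value $19,826.
Year 4: ⌊$19,826 × 125%/8⌋ = $3,097. Book value $16,729.
Year 5: ⌊$16,729 × 125%/8⌋ = $2,613. Book value $14,116.
Year 6: ⌊$14,116 × 125%/8⌋ = $2,205. Book value $11,911.
Year 7: ⌊$11,911 × 125%/8⌋ = $1,861. Book value $10,050.

$10,050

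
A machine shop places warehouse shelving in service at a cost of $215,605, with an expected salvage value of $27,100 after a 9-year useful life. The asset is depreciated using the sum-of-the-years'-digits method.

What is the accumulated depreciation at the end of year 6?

$163,371

Depreciable base = $215,605 − $27,100 = $188,505.
Sum of the years' digits = 9+8+7+6+5+4+3+2+1 = 45.
Year 1: $188,505 × 9/45 = $37,701. Book value $177,904.
Year 2: $188,505 × 8/45 = $33,512. Book value $144,392.
Year 3: $188,505 × 7/45 = $29,323. Book value $115,069.
Year 4: $188,505 × 6/45 = $25,134. Book value $89,935.
Year 5: $188,505 × 5/45 = $20,945. Book value $68,990.
Year 6: $188,505 × 4/45 = $16,756. Book value $52,234.
Accumulated through year 6 = $215,605 − $52,234 = $163,371.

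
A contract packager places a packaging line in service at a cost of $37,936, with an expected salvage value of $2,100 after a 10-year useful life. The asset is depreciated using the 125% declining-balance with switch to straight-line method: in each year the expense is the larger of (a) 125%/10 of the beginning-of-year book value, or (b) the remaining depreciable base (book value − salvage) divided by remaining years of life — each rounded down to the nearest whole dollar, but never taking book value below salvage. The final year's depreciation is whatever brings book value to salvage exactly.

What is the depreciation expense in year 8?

Depreciable base = $37,936 − $2,100 = $35,836.
Year 1: DB = ⌊$37,936 × 125%/10⌋ = $4,742; SL = ⌊$35,836/10⌋ = $3,583 → take DB $4,742. Book value $33,194.
Year 2: DB = ⌊$33,194 × 125%/10⌋ = $4,149; SL = ⌊$31,094/9⌋ = $3,454 → take DB $4,149. Book value $29,045.
Year 3: DB = ⌊$29,045 × 125%/10⌋ = $3,630; SL = ⌊$26,945/8⌋ = $3,368 → take DB $3,630. Book value $25,415.
Year 4: DB = ⌊$25,415 × 125%/10⌋ = $3,176; SL = ⌊$23,315/7⌋ = $3,330 → take SL $3,330. Book value $22,085.
Year 5: DB = ⌊$22,085 × 125%/10⌋ = $2,760; SL = ⌊$19,985/6⌋ = $3,330 → take SL $3,330. Book value $18,755.
Year 6: DB = ⌊$18,755 × 125%/10⌋ = $2,344; SL = ⌊$16,655/5⌋ = $3,331 → take SL $3,331. Book value $15,424.
Year 7: DB = ⌊$15,424 × 125%/10⌋ = $1,928; SL = ⌊$13,324/4⌋ = $3,331 → take SL $3,331. Book value $12,093.
Year 8: DB = ⌊$12,093 × 125%/10⌋ = $1,511; SL = ⌊$9,993/3⌋ = $3,331 → take SL $3,331. Book value $8,762.

$3,331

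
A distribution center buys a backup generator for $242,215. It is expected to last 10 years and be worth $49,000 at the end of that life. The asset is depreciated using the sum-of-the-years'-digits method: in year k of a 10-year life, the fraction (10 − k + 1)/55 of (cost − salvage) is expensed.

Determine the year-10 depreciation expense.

Depreciable base = $242,215 − $49,000 = $193,215.
Sum of the years' digits = 10+9+8+7+6+5+4+3+2+1 = 55.
Year 1: $193,215 × 10/55 = $35,130. Book value $207,085.
Year 2: $193,215 × 9/55 = $31,617. Book value $175,468.
Year 3: $193,215 × 8/55 = $28,104. Book value $147,364.
Year 4: $193,215 × 7/55 = $24,591. Book value $122,773.
Year 5: $193,215 × 6/55 = $21,078. Book value $101,695.
Year 6: $193,215 × 5/55 = $17,565. Book value $84,130.
Year 7: $193,215 × 4/55 = $14,052. Book value $70,078.
Year 8: $193,215 × 3/55 = $10,539. Book value $59,539.
Year 9: $193,215 × 2/55 = $7,026. Book value $52,513.
Year 10: $193,215 × 1/55 = $3,513. Book value $49,000.

$3,513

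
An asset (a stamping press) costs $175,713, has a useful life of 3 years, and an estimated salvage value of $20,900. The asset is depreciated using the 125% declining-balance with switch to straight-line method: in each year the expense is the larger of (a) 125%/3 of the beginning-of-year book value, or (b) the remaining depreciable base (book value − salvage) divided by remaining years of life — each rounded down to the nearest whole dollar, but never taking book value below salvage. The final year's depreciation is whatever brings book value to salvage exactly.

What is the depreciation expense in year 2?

$42,708

Depreciable base = $175,713 − $20,900 = $154,813.
Year 1: DB = ⌊$175,713 × 125%/3⌋ = $73,213; SL = ⌊$154,813/3⌋ = $51,604 → take DB $73,213. Book value $102,500.
Year 2: DB = ⌊$102,500 × 125%/3⌋ = $42,708; SL = ⌊$81,600/2⌋ = $40,800 → take DB $42,708. Book value $59,792.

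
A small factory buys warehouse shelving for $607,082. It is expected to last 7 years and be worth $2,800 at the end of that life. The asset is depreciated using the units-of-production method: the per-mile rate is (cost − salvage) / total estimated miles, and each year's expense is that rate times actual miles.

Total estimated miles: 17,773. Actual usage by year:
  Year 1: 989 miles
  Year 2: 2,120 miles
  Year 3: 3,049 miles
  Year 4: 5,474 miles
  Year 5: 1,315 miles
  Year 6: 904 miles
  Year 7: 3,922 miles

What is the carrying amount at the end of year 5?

$166,884

Depreciable base = $607,082 − $2,800 = $604,282.
Rate = $604,282 / 17,773 miles = $34 per mile.
Year 1: 989 × $34 = $33,626. Book value $573,456.
Year 2: 2,120 × $34 = $72,080. Book value $501,376.
Year 3: 3,049 × $34 = $103,666. Book value $397,710.
Year 4: 5,474 × $34 = $186,116. Book value $211,594.
Year 5: 1,315 × $34 = $44,710. Book value $166,884.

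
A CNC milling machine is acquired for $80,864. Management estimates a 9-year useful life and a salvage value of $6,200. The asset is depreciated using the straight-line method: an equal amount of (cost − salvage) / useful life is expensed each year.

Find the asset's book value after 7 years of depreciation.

$22,792

Depreciable base = $80,864 − $6,200 = $74,664.
Annual expense = $74,664 / 9 = $8,296.
End of year 1: book value $72,568.
End of year 2: book value $64,272.
End of year 3: book value $55,976.
End of year 4: book value $47,680.
End of year 5: book value $39,384.
End of year 6: book value $31,088.
End of year 7: book value $22,792.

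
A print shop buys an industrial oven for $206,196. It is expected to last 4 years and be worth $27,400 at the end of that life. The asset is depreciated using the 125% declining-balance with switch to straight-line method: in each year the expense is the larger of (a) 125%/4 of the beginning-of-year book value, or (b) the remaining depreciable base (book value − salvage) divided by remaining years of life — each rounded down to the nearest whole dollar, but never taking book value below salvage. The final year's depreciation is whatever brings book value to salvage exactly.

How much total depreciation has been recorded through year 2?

$108,736

Depreciable base = $206,196 − $27,400 = $178,796.
Year 1: DB = ⌊$206,196 × 125%/4⌋ = $64,436; SL = ⌊$178,796/4⌋ = $44,699 → take DB $64,436. Book value $141,760.
Year 2: DB = ⌊$141,760 × 125%/4⌋ = $44,300; SL = ⌊$114,360/3⌋ = $38,120 → take DB $44,300. Book value $97,460.
Accumulated through year 2 = $206,196 − $97,460 = $108,736.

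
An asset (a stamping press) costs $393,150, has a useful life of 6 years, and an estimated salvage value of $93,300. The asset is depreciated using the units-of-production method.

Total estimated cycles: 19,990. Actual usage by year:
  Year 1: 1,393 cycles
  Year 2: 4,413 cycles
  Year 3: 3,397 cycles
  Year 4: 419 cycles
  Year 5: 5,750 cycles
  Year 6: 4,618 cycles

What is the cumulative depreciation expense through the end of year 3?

Depreciable base = $393,150 − $93,300 = $299,850.
Rate = $299,850 / 19,990 cycles = $15 per cycle.
Year 1: 1,393 × $15 = $20,895. Book value $372,255.
Year 2: 4,413 × $15 = $66,195. Book value $306,060.
Year 3: 3,397 × $15 = $50,955. Book value $255,105.
Accumulated through year 3 = $393,150 − $255,105 = $138,045.

$138,045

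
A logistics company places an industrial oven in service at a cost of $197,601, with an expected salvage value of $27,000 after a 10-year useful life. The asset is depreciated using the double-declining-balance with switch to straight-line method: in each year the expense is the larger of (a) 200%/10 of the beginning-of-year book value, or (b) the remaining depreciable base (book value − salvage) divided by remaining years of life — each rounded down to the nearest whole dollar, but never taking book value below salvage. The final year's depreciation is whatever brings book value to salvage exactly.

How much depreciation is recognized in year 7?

$10,360

Depreciable base = $197,601 − $27,000 = $170,601.
Year 1: DB = ⌊$197,601 × 200%/10⌋ = $39,520; SL = ⌊$170,601/10⌋ = $17,060 → take DB $39,520. Book value $158,081.
Year 2: DB = ⌊$158,081 × 200%/10⌋ = $31,616; SL = ⌊$131,081/9⌋ = $14,564 → take DB $31,616. Book value $126,465.
Year 3: DB = ⌊$126,465 × 200%/10⌋ = $25,293; SL = ⌊$99,465/8⌋ = $12,433 → take DB $25,293. Book value $101,172.
Year 4: DB = ⌊$101,172 × 200%/10⌋ = $20,234; SL = ⌊$74,172/7⌋ = $10,596 → take DB $20,234. Book value $80,938.
Year 5: DB = ⌊$80,938 × 200%/10⌋ = $16,187; SL = ⌊$53,938/6⌋ = $8,989 → take DB $16,187. Book value $64,751.
Year 6: DB = ⌊$64,751 × 200%/10⌋ = $12,950; SL = ⌊$37,751/5⌋ = $7,550 → take DB $12,950. Book value $51,801.
Year 7: DB = ⌊$51,801 × 200%/10⌋ = $10,360; SL = ⌊$24,801/4⌋ = $6,200 → take DB $10,360. Book value $41,441.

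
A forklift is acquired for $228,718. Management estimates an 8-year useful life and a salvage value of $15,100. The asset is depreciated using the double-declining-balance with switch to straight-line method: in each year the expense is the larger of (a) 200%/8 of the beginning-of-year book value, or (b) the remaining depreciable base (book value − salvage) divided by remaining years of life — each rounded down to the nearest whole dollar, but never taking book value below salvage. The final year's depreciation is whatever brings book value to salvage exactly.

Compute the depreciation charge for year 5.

Depreciable base = $228,718 − $15,100 = $213,618.
Year 1: DB = ⌊$228,718 × 200%/8⌋ = $57,179; SL = ⌊$213,618/8⌋ = $26,702 → take DB $57,179. Book value $171,539.
Year 2: DB = ⌊$171,539 × 200%/8⌋ = $42,884; SL = ⌊$156,439/7⌋ = $22,348 → take DB $42,884. Book value $128,655.
Year 3: DB = ⌊$128,655 × 200%/8⌋ = $32,163; SL = ⌊$113,555/6⌋ = $18,925 → take DB $32,163. Book value $96,492.
Year 4: DB = ⌊$96,492 × 200%/8⌋ = $24,123; SL = ⌊$81,392/5⌋ = $16,278 → take DB $24,123. Book value $72,369.
Year 5: DB = ⌊$72,369 × 200%/8⌋ = $18,092; SL = ⌊$57,269/4⌋ = $14,317 → take DB $18,092. Book value $54,277.

$18,092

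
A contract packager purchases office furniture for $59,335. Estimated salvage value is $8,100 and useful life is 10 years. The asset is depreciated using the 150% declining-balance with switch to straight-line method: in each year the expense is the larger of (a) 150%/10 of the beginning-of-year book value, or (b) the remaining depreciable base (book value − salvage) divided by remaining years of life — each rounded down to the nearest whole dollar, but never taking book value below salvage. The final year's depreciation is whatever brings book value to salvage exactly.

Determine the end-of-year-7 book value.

$18,810

Depreciable base = $59,335 − $8,100 = $51,235.
Year 1: DB = ⌊$59,335 × 150%/10⌋ = $8,900; SL = ⌊$51,235/10⌋ = $5,123 → take DB $8,900. Book value $50,435.
Year 2: DB = ⌊$50,435 × 150%/10⌋ = $7,565; SL = ⌊$42,335/9⌋ = $4,703 → take DB $7,565. Book value $42,870.
Year 3: DB = ⌊$42,870 × 150%/10⌋ = $6,430; SL = ⌊$34,770/8⌋ = $4,346 → take DB $6,430. Book value $36,440.
Year 4: DB = ⌊$36,440 × 150%/10⌋ = $5,466; SL = ⌊$28,340/7⌋ = $4,048 → take DB $5,466. Book value $30,974.
Year 5: DB = ⌊$30,974 × 150%/10⌋ = $4,646; SL = ⌊$22,874/6⌋ = $3,812 → take DB $4,646. Book value $26,328.
Year 6: DB = ⌊$26,328 × 150%/10⌋ = $3,949; SL = ⌊$18,228/5⌋ = $3,645 → take DB $3,949. Book value $22,379.
Year 7: DB = ⌊$22,379 × 150%/10⌋ = $3,356; SL = ⌊$14,279/4⌋ = $3,569 → take SL $3,569. Book value $18,810.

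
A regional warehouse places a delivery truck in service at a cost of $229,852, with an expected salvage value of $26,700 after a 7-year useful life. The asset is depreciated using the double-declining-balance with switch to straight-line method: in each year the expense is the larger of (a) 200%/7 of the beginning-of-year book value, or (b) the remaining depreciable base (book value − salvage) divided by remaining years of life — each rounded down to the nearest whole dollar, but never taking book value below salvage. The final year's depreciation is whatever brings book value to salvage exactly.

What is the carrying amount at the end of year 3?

$83,766

Depreciable base = $229,852 − $26,700 = $203,152.
Year 1: DB = ⌊$229,852 × 200%/7⌋ = $65,672; SL = ⌊$203,152/7⌋ = $29,021 → take DB $65,672. Book value $164,180.
Year 2: DB = ⌊$164,180 × 200%/7⌋ = $46,908; SL = ⌊$137,480/6⌋ = $22,913 → take DB $46,908. Book value $117,272.
Year 3: DB = ⌊$117,272 × 200%/7⌋ = $33,506; SL = ⌊$90,572/5⌋ = $18,114 → take DB $33,506. Book value $83,766.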